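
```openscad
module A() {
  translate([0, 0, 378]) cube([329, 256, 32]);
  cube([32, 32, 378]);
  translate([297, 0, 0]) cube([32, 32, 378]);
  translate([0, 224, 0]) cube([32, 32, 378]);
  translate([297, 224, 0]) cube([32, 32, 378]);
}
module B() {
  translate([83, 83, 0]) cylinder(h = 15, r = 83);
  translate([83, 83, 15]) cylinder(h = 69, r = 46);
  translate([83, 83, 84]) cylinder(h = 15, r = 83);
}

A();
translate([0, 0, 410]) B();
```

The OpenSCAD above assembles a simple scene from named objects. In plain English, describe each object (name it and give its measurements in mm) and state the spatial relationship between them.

A is a four-legged stool. The seat is a 329×256×32 mm slab whose top surface is at z = 410 mm; four square legs, each 32×32 mm in cross-section, run from the floor (z = 0) to the underside of the seat, each flush with a corner of the seat.

B is a spool: two coaxial disc flanges of radius 83 mm and thickness 15 mm, joined by a core cylinder of radius 46 mm and height 69 mm. The lower flange rests on z = 0 and the three cylinders share a vertical axis.

The spool is on top of the stool.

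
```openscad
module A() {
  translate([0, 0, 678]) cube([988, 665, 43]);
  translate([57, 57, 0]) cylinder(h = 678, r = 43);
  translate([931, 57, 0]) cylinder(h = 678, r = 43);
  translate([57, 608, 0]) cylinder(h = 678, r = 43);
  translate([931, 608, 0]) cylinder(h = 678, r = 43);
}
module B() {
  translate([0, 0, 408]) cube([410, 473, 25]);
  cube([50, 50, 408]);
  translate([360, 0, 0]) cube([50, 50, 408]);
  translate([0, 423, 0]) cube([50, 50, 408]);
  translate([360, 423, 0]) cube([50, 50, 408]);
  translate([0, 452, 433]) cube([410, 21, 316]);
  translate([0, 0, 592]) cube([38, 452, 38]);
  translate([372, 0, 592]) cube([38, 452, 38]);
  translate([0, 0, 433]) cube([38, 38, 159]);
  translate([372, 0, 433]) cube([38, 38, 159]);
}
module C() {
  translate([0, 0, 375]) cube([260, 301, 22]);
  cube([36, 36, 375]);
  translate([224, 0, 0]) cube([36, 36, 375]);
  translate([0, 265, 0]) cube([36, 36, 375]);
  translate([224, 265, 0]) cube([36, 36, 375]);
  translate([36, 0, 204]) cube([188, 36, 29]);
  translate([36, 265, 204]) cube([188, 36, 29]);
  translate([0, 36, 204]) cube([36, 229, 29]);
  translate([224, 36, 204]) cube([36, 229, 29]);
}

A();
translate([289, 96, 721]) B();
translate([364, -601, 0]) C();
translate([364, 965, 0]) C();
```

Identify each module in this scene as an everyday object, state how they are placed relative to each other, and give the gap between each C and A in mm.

Each stool's nearest face is 300 mm from the table's bounding box.

A is a table. B is a chair. C is a stool. The chair is on top of the table, centred. Two stools sit around the table at the −y, +y sides. The gap between each stool and the table is 300 mm.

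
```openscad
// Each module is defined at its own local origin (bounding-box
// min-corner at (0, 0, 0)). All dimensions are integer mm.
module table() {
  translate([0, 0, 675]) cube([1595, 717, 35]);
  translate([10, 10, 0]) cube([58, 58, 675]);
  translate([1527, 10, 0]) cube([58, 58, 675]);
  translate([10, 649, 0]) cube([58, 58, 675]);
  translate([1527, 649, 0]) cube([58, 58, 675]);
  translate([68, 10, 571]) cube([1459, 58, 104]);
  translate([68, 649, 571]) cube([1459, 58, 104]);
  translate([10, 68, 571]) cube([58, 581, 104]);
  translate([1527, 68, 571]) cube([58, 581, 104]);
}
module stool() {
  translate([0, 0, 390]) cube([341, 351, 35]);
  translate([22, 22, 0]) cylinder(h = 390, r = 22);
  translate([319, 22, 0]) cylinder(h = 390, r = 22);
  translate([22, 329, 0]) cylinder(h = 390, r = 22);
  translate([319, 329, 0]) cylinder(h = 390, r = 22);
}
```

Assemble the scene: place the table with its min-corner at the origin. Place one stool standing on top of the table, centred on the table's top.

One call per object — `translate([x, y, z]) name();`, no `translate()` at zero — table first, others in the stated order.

table();
translate([627, 183, 710]) stool();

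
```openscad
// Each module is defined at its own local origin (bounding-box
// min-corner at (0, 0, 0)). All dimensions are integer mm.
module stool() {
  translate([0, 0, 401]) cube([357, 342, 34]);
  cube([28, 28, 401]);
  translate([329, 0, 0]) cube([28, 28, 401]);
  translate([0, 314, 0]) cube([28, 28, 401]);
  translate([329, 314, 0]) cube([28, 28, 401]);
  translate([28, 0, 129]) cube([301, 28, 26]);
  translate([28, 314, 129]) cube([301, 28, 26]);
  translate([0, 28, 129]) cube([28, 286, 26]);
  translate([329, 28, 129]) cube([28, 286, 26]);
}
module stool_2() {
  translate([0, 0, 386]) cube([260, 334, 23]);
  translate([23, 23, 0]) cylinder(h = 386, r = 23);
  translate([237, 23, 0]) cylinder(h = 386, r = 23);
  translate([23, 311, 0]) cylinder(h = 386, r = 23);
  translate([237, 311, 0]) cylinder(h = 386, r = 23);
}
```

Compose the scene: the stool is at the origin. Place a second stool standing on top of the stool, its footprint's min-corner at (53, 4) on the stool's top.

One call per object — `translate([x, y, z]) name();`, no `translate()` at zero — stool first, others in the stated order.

stool();
translate([53, 4, 435]) stool_2();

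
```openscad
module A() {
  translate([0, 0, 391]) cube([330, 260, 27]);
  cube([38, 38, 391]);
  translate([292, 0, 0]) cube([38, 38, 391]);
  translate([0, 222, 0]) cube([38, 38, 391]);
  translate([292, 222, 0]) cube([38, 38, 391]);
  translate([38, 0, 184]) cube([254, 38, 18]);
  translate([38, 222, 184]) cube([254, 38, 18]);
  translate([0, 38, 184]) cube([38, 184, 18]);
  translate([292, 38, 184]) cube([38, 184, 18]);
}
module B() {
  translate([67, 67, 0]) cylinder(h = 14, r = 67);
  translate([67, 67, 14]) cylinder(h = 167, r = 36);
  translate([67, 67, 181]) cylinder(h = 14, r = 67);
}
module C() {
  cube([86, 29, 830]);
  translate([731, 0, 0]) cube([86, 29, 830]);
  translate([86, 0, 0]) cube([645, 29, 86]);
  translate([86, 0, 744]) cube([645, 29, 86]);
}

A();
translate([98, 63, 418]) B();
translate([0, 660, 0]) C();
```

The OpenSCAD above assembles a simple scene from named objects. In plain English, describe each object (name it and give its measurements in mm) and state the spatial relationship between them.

A is a four-legged stool. The seat is a 330×260×27 mm slab whose top surface is at z = 418 mm; four square legs, each 38×38 mm in cross-section, run from the floor (z = 0) to the underside of the seat, each flush with a corner of the seat. Four stretchers, 38 mm wide and 18 mm tall, connect adjacent legs with their undersides at z = 184 mm, each running between the inner faces of the legs it joins and aligned with the legs' outer faces on the other axis.

B is a spool: two coaxial disc flanges of radius 67 mm and thickness 14 mm, joined by a core cylinder of radius 36 mm and height 167 mm. The lower flange rests on z = 0 and the three cylinders share a vertical axis.

C is a picture frame with a 645×658 mm rectangular opening (x by z) and a uniform 86 mm border on every side. Frame depth is 29 mm along y. It is built from two vertical stiles running the full outside height and two horizontal rails spanning the gap between the stiles.

The spool is on top of the stool, centred. The picture frame is on the floor beside the stool on its +y side.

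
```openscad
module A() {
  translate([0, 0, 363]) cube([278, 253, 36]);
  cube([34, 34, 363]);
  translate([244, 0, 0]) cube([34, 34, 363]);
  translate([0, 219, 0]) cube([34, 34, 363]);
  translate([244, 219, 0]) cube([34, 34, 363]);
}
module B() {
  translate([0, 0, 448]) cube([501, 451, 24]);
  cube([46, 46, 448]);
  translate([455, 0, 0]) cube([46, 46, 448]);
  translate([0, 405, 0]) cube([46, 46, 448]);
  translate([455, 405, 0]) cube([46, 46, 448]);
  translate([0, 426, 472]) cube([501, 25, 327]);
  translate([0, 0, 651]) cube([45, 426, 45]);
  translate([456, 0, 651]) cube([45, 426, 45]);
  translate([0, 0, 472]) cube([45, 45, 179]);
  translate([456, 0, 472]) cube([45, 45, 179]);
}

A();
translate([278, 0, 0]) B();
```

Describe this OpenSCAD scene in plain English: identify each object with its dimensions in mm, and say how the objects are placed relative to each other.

A is a four-legged stool. The seat is 278×253 mm, 36 mm thick, top at z = 399 mm. It stands on four square legs, each 34×34 mm in cross-section, from z = 0 to the seat underside, each flush with a corner of the seat.

B is a chair. The seat is a 501×451×24 mm slab with its top at z = 472 mm, on four 46×46 mm corner legs (flush with the seat edges, standing on z = 0). A flat backrest 25 mm thick, 327 mm tall, spans the full seat width and rises from the seat top along its +y edge, rear face flush with the rear of the seat. Two armrests of 45×45 mm section run along each side from the seat's front edge to the front of the backrest, top faces 224 mm above the seat top and outer faces flush with the seat's x-edges; a 45×45 mm post under the front of each armrest stands on the seat at the front corner.

The chair is against the stool's +x side, with their −y faces flush.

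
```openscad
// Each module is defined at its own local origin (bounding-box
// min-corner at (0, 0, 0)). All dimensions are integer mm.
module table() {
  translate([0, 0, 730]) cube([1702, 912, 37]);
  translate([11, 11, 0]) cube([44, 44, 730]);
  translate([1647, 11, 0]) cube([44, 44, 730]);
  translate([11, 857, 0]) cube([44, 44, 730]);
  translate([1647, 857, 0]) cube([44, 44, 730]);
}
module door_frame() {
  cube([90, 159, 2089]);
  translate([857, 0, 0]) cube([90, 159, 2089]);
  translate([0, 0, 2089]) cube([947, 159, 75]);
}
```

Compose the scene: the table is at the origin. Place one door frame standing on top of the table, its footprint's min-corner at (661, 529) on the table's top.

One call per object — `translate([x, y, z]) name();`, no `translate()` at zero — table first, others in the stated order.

table();
translate([661, 529, 767]) door_frame();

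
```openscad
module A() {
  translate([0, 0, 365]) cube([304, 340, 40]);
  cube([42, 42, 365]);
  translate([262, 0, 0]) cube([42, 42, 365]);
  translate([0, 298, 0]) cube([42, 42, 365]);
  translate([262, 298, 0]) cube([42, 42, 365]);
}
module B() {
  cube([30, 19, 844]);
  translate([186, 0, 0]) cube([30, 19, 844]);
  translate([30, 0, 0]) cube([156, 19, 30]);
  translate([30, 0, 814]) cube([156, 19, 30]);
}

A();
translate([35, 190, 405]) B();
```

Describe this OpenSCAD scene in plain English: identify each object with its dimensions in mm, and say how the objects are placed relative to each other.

A is a four-legged stool. The seat is a 304×340×40 mm slab whose top surface is at z = 405 mm; four square legs, each 42×42 mm in cross-section, run from the floor (z = 0) to the underside of the seat, each flush with a corner of the seat.

B is a picture frame with a 156×784 mm rectangular opening (x by z) and a uniform 30 mm border on every side. Frame depth is 19 mm along y. It is built from two vertical stiles running the full outside height and two horizontal rails spanning the gap between the stiles.

The picture frame is on top of the stool.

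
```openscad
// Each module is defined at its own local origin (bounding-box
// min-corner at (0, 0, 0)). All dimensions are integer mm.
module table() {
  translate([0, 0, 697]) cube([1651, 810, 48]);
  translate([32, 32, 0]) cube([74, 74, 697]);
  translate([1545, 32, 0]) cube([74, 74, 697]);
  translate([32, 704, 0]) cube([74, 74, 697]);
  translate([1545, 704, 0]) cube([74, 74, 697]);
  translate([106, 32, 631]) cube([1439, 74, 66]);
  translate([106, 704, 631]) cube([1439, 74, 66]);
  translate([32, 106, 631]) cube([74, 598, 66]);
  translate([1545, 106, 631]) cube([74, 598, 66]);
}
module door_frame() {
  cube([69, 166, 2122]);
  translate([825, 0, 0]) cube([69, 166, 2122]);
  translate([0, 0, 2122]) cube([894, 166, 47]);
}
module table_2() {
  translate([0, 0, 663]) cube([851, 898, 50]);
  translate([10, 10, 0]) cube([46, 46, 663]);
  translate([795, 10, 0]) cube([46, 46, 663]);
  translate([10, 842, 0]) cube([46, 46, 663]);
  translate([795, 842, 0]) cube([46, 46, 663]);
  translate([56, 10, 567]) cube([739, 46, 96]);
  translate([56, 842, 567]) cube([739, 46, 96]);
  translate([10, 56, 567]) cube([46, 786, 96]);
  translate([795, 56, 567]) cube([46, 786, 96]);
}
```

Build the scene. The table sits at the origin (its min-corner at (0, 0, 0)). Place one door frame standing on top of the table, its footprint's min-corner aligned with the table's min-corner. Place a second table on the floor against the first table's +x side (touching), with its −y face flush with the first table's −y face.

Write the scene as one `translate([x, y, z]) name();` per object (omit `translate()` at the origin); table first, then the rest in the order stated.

table();
translate([0, 0, 745]) door_frame();
translate([1651, 0, 0]) table_2();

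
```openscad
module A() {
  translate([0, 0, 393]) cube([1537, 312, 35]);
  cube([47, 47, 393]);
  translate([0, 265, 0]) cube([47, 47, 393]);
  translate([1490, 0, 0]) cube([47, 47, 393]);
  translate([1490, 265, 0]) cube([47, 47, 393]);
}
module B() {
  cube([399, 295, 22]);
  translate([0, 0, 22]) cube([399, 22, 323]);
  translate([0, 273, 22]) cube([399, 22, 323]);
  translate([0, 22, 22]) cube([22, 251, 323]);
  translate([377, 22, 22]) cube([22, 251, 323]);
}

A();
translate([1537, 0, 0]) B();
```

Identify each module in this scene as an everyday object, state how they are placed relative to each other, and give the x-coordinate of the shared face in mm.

The bench's +x face and the open box's −x face are both at x = 1537 mm.

A is a bench. B is an open box. The open box is against the bench's +x side, with their −y faces flush. The x-coordinate of the shared face is 1537 mm.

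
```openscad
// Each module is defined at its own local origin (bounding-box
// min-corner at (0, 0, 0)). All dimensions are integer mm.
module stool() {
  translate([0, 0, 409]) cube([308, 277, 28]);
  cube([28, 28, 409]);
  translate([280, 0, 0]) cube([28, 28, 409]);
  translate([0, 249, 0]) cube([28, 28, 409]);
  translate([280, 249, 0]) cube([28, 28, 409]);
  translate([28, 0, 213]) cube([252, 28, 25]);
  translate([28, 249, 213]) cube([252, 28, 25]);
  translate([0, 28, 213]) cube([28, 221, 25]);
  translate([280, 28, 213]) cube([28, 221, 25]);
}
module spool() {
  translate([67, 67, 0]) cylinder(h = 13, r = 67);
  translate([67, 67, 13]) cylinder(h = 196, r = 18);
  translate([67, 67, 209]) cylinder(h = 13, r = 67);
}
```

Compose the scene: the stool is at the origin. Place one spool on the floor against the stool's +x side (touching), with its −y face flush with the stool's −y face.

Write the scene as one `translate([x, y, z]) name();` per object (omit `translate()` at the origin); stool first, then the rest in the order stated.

stool();
translate([308, 0, 0]) spool();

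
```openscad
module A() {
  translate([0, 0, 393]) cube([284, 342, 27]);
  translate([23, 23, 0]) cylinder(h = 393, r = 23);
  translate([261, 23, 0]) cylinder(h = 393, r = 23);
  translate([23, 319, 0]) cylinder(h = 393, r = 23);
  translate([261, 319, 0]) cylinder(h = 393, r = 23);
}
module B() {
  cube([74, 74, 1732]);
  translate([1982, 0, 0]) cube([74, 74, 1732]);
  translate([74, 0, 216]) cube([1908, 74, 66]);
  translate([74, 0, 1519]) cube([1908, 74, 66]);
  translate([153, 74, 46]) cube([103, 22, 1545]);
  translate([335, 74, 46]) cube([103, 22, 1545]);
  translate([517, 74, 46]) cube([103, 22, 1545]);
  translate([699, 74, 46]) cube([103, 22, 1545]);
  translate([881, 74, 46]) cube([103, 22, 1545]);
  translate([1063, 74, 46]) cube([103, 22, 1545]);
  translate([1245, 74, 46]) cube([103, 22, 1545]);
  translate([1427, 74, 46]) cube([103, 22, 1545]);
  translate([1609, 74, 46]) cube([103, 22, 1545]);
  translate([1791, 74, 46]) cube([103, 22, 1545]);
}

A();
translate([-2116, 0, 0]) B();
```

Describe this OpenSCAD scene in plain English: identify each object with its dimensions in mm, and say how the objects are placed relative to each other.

A is a four-legged stool. The seat is a 284×342×27 mm slab whose top surface is at z = 420 mm; four round legs, each 46 mm in diameter, run from the floor (z = 0) to the underside of the seat, each leg's axis is inset half a diameter from the nearest pair of seat edges (so the leg's bounding box is flush with the corner).

B is a fence section. Two 74×74 mm posts, 1732 mm tall, stand on the floor with a clear span of 1908 mm between their inner faces. Two horizontal rails of 74×66 mm section span the gap between the posts with their undersides at z = 216 mm and z = 1519 mm, flush with the posts' −y face. 10 pickets, each 103 mm wide, 22 mm thick and 1545 mm tall, are fixed to the +y face of the rails with their bottoms at z = 46 mm, evenly spaced across the span with equal gaps (rounded down to the nearest mm) at the −x end and between each pair — any rounding remainder accumulates at the +x end.

The fence section is on the floor beside the stool on its −x side.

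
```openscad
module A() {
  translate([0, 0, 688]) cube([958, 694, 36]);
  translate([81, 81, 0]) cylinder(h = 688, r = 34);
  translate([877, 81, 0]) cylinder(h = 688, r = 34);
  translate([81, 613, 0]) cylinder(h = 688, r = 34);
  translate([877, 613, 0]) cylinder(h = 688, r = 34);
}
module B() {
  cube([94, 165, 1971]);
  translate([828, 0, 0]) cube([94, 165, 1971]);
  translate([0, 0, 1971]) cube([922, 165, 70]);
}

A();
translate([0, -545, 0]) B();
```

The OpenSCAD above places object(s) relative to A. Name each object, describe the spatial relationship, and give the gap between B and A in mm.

The door frame's nearest face is 380 mm from the table's −y face.

A is a table. B is a door frame. The door frame is on the floor beside the table on its −y side. The gap between the door frame and the table is 380 mm.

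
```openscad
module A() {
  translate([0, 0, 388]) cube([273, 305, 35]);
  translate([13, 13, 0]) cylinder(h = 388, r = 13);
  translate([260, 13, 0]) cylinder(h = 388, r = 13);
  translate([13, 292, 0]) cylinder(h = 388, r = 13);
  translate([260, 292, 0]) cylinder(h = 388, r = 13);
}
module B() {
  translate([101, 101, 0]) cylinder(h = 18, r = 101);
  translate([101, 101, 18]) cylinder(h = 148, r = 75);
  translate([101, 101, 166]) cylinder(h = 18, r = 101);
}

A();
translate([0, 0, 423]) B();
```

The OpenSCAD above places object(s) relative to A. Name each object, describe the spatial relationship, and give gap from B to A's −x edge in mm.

A is a stool. B is a spool. The spool is on top of the stool. The gap from the spool to the stool's −x edge is 0 mm.

The spool's min-x is at 0; the stool's min-x is 0; gap = 0 mm.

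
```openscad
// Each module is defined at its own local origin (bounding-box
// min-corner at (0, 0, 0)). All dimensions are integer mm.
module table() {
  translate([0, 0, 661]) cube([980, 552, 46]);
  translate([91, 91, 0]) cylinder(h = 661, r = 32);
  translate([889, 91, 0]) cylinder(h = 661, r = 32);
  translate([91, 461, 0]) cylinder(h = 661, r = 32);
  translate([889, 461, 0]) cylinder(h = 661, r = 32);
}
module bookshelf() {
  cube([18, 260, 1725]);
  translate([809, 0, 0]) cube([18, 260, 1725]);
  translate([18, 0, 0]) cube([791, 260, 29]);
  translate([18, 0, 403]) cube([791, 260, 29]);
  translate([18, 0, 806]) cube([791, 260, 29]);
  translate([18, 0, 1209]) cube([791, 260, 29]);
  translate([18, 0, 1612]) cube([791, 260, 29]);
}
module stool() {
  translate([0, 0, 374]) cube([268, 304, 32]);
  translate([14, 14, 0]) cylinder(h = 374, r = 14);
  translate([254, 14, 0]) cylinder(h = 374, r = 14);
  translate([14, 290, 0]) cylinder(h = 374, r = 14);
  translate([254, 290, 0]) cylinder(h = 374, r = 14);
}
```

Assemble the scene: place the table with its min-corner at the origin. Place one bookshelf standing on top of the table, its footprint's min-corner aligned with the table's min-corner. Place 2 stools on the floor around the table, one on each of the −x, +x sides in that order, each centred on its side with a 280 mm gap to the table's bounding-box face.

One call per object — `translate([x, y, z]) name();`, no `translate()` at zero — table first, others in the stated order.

table();
translate([0, 0, 707]) bookshelf();
translate([-548, 124, 0]) stool();
translate([1260, 124, 0]) stool();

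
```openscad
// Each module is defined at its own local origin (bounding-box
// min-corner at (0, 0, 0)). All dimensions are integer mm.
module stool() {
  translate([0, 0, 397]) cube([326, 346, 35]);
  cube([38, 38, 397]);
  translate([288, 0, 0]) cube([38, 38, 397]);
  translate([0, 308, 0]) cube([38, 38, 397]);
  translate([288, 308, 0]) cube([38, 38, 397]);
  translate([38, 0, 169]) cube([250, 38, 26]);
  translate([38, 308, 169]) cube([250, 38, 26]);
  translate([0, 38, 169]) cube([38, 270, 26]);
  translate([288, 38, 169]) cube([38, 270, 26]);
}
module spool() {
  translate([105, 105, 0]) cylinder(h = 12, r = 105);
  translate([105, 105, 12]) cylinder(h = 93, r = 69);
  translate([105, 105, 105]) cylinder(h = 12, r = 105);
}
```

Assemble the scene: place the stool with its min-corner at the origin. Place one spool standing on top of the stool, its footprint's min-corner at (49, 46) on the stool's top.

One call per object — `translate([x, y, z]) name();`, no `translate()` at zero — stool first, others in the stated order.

stool();
translate([49, 46, 432]) spool();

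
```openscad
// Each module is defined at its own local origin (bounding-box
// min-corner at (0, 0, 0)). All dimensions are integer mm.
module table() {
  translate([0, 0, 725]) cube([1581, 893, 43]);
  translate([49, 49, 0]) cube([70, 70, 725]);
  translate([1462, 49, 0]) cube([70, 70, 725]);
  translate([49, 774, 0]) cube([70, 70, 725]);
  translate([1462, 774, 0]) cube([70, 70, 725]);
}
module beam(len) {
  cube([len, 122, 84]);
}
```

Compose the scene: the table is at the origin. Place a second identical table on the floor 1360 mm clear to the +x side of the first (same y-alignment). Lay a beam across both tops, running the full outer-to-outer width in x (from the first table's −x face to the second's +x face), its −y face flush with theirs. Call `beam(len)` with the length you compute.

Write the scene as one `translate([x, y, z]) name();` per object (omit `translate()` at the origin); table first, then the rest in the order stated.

table();
translate([2941, 0, 0]) table();
translate([0, 0, 768]) beam(4522);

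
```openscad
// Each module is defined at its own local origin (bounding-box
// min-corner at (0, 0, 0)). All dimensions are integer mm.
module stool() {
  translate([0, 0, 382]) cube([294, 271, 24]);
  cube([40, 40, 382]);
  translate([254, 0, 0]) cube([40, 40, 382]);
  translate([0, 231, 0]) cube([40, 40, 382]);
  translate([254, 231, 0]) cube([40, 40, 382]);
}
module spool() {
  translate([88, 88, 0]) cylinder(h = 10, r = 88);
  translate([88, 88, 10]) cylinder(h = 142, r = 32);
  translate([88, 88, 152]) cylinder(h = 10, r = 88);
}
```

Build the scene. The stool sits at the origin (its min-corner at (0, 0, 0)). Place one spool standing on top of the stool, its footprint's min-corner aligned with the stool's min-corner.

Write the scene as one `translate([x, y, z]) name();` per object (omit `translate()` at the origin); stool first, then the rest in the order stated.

stool();
translate([0, 0, 406]) spool();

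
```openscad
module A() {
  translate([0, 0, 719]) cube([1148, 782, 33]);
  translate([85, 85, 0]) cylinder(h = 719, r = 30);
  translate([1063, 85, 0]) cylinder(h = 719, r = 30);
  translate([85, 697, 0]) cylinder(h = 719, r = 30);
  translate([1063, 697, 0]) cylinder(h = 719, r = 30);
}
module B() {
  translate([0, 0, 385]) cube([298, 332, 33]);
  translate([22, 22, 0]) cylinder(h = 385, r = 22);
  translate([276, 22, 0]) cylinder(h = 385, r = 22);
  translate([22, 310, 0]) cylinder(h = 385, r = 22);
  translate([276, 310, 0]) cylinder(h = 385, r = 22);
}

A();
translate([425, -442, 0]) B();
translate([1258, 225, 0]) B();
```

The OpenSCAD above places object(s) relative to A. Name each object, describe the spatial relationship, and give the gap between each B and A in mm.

Each stool's nearest face is 110 mm from the table's bounding box.

A is a table. B is a stool. Two stools sit around the table at the −y, +x sides. The gap between each stool and the table is 110 mm.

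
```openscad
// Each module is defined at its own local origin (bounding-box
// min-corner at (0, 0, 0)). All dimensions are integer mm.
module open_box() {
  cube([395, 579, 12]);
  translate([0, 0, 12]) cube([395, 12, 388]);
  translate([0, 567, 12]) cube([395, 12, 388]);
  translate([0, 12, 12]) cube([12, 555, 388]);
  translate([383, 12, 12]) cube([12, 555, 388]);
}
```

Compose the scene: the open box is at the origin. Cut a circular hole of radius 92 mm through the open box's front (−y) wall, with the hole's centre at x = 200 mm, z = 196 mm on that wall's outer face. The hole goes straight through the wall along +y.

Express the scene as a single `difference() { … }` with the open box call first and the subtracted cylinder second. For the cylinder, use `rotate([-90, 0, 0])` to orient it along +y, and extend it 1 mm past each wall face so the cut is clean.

difference() {
  open_box();
  translate([200, -1, 196]) rotate([-90, 0, 0]) cylinder(h = 14, r = 92);
}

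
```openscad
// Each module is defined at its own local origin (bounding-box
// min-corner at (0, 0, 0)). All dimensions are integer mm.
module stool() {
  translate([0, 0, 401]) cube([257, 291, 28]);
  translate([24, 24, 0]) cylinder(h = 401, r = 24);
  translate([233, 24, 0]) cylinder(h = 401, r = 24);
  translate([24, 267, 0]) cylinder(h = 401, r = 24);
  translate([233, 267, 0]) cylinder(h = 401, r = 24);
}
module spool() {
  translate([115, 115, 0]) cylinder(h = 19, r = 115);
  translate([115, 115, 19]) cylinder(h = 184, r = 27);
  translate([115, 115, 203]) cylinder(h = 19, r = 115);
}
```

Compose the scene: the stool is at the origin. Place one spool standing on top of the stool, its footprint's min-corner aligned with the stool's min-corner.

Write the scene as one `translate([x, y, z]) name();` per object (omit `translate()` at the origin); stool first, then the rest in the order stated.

stool();
translate([0, 0, 429]) spool();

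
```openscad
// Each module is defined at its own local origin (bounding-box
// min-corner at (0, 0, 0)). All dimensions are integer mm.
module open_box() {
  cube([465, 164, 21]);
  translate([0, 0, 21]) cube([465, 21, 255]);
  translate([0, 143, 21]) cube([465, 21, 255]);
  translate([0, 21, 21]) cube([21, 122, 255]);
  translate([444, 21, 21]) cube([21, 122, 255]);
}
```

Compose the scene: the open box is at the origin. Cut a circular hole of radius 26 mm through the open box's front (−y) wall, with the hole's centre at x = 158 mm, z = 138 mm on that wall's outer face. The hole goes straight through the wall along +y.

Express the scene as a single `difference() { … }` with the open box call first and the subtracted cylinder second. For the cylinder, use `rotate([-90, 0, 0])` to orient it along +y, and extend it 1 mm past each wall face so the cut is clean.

difference() {
  open_box();
  translate([158, -1, 138]) rotate([-90, 0, 0]) cylinder(h = 23, r = 26);
}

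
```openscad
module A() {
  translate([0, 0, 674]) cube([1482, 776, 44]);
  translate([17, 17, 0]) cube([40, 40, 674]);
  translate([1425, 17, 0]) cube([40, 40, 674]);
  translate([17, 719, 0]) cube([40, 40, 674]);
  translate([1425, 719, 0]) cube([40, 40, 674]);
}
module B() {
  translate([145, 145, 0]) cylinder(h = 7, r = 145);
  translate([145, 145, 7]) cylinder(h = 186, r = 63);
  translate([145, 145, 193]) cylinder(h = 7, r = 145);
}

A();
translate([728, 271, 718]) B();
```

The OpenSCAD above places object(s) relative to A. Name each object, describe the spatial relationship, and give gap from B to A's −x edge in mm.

The spool's min-x is at 728; the table's min-x is 0; gap = 728 mm.

A is a table. B is a spool. The spool is on top of the table. The gap from the spool to the table's −x edge is 728 mm.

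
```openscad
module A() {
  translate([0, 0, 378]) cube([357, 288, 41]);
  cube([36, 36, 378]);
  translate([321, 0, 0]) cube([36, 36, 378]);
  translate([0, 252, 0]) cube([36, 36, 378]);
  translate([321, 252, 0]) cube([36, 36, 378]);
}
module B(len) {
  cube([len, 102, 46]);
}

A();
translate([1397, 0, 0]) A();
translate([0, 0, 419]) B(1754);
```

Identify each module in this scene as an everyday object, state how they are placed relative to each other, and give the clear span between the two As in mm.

A is a stool. B is a beam. A beam spans the tops of two stools. The clear span between the two stools is 1040 mm.

Second stool starts at x = 1397; first ends at x = 357; clear span = 1397 − 357 = 1040 mm.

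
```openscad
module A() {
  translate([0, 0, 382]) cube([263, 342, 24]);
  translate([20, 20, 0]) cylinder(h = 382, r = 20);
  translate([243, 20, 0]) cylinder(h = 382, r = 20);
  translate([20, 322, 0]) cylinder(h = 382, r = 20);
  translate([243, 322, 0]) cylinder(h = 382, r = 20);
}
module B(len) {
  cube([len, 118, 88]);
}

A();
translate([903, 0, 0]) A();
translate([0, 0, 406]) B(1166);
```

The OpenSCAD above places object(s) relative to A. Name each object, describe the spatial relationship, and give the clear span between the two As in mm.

Second stool starts at x = 903; first ends at x = 263; clear span = 903 − 263 = 640 mm.

A is a stool. B is a beam. A beam spans the tops of two stools. The clear span between the two stools is 640 mm.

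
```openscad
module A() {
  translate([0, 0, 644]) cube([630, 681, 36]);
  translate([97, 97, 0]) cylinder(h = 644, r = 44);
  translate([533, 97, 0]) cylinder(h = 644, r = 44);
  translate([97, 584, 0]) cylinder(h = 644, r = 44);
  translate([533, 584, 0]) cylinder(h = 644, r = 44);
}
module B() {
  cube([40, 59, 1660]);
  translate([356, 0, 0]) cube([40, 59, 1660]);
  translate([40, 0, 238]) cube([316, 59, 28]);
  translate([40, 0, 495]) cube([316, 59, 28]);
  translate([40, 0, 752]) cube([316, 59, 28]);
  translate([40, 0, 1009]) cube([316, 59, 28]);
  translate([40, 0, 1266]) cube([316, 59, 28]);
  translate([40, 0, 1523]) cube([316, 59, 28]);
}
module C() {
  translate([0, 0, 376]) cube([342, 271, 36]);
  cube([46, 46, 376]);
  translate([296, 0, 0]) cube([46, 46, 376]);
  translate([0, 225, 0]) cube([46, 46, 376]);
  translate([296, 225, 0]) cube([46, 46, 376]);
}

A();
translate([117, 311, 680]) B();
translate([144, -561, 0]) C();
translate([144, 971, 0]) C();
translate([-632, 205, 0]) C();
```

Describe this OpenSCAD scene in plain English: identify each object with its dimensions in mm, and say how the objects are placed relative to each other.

A is a rectangular dining table. The top is 630×681×36 mm with its upper surface at z = 680 mm. It stands on four round legs of 88 mm diameter, each leg's bounding box inset 53 mm from the nearest pair of top edges, running from the floor to the underside of the top.

B is a straight ladder. Two 40×59 mm vertical rails, 1660 mm tall, stand 396 mm apart (outside-to-outside) with their front faces coplanar on the −y side. 6 rungs, each 59 mm deep and 28 mm tall, span between the inner faces of the rails, front faces flush with the rails. The lowest rung's underside is at z = 238 mm and rungs are spaced 257 mm apart (underside to underside).

C is a simple wooden stool: a rectangular seat 342 mm (x) by 271 mm (y), 36 mm thick, top face at z = 412 mm, on four square legs, each 46×46 mm in cross-section. The legs rest on z = 0, each flush with a corner of the seat.

The ladder is on top of the table, centred. Three stools sit around the table at the −y, +y, −x sides.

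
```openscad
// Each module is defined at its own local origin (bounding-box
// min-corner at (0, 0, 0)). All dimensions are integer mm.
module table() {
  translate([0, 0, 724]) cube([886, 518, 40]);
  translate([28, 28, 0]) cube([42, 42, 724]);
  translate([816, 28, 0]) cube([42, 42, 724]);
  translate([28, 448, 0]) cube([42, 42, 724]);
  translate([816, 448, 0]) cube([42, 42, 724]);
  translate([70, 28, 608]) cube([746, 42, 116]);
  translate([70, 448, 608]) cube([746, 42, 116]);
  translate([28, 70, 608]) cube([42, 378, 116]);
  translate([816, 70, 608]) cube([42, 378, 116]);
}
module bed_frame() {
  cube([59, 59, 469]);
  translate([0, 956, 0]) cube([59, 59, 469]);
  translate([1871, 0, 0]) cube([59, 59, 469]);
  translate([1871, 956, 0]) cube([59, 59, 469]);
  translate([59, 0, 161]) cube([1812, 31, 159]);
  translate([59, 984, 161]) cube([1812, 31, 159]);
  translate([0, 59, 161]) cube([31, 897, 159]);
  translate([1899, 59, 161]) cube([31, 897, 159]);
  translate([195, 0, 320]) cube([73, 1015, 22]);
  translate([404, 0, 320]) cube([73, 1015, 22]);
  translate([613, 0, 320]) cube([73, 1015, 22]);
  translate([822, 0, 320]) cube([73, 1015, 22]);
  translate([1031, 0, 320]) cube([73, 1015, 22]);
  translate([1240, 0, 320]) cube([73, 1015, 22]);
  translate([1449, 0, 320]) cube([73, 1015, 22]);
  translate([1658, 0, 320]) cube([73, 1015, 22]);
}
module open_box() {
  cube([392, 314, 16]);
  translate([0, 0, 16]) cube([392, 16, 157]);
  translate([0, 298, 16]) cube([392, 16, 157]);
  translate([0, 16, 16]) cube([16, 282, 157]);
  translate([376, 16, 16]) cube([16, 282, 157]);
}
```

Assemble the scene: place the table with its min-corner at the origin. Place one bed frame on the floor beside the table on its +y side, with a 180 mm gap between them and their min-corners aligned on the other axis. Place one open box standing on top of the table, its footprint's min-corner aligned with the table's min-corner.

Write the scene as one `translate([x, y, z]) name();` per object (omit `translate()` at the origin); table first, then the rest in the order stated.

table();
translate([0, 698, 0]) bed_frame();
translate([0, 0, 764]) open_box();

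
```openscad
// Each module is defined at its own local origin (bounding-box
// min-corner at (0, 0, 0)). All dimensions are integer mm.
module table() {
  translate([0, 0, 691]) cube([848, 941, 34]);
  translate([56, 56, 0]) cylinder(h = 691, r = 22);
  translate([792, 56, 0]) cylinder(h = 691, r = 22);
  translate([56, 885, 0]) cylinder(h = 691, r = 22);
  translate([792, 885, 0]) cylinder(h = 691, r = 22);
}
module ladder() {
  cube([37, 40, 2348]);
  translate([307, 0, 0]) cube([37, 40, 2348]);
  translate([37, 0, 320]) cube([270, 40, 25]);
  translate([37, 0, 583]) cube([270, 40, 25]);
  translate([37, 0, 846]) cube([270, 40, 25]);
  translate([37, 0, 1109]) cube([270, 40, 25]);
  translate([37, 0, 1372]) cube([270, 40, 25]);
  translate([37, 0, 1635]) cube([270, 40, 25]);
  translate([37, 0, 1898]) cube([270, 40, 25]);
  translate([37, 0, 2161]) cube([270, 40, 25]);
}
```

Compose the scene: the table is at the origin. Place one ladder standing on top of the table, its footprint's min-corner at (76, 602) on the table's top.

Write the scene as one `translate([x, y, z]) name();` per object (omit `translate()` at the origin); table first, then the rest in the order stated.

table();
translate([76, 602, 725]) ladder();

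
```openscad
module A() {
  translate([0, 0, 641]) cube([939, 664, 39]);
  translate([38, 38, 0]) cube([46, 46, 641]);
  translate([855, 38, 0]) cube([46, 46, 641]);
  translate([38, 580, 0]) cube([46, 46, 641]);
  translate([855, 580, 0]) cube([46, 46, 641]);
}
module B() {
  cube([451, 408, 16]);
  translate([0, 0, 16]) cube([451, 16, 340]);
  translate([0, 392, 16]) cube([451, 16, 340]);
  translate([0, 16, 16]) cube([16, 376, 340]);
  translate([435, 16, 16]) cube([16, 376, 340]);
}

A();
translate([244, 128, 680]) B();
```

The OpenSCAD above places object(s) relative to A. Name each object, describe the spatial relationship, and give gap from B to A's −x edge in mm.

A is a table. B is an open box. The open box is on top of the table, centred. The gap from the open box to the table's −x edge is 244 mm.

The open box's min-x is at 244; the table's min-x is 0; gap = 244 mm.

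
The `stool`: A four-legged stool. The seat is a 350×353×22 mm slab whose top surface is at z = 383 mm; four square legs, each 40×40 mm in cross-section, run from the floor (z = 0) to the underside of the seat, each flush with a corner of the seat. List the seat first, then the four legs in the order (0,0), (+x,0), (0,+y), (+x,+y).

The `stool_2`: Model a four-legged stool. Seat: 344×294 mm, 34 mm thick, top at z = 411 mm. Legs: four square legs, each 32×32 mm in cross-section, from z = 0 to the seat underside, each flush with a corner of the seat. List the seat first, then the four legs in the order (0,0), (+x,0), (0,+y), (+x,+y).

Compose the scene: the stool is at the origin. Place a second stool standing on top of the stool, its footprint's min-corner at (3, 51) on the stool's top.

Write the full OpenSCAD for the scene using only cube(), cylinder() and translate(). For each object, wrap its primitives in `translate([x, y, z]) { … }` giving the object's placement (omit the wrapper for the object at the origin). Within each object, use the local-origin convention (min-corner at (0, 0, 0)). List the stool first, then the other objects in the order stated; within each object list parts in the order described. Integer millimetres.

translate([0, 0, 361]) cube([350, 353, 22]);
cube([40, 40, 361]);
translate([310, 0, 0]) cube([40, 40, 361]);
translate([0, 313, 0]) cube([40, 40, 361]);
translate([310, 313, 0]) cube([40, 40, 361]);
translate([3, 51, 383]) {
  translate([0, 0, 377]) cube([344, 294, 34]);
  cube([32, 32, 377]);
  translate([312, 0, 0]) cube([32, 32, 377]);
  translate([0, 262, 0]) cube([32, 32, 377]);
  translate([312, 262, 0]) cube([32, 32, 377]);
}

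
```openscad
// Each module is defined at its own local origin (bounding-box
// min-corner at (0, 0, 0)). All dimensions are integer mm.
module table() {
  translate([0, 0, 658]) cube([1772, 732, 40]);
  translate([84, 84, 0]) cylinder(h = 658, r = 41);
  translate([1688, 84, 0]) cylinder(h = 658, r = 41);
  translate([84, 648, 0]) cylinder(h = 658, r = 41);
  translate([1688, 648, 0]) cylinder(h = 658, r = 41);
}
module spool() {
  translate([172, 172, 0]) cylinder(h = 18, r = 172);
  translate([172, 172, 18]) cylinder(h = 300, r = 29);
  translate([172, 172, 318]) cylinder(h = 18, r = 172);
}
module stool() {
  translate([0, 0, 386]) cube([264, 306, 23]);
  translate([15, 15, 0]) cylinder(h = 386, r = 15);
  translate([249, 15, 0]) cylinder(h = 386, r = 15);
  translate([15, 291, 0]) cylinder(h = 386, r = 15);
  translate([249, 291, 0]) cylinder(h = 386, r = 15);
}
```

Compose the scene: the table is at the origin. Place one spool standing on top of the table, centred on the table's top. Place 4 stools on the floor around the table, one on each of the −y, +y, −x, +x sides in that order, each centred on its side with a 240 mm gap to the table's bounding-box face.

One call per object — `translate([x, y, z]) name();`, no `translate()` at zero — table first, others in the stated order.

table();
translate([714, 194, 698]) spool();
translate([754, -546, 0]) stool();
translate([754, 972, 0]) stool();
translate([-504, 213, 0]) stool();
translate([2012, 213, 0]) stool();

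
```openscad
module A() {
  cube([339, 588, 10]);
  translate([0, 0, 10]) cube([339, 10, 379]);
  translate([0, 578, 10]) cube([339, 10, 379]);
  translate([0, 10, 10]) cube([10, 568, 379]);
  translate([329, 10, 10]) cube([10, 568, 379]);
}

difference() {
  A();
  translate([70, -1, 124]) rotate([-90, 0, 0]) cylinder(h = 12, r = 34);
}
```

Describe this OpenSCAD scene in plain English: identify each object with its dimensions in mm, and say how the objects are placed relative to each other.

A is an open-topped rectangular box: outside dimensions 339×588×389 mm, with a uniform wall and base thickness of 10 mm. The base is a full 339×588 slab on the floor; four walls sit on top of the base. The front and back walls (the −y and +y sides) span the full width; the two side walls fit between them.

The open box has a circular hole of radius 34 mm through its front wall, centred at (x = 70, z = 124).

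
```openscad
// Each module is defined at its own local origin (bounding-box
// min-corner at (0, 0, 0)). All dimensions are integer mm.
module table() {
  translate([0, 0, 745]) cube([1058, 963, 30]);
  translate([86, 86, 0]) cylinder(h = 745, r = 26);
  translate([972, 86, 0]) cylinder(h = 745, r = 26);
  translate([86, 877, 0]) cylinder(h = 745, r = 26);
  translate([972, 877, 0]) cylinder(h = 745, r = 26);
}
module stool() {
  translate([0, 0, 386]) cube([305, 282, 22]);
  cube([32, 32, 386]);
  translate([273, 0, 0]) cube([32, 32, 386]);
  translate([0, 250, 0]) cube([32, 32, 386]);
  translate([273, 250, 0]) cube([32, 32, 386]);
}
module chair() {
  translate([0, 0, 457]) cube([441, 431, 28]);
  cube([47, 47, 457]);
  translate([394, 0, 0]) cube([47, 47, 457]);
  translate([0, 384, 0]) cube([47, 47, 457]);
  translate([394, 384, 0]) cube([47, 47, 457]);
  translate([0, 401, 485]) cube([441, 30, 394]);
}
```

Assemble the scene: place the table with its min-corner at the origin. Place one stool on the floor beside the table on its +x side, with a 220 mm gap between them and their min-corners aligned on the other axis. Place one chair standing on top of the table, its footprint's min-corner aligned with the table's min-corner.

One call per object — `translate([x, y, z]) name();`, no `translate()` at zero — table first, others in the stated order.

table();
translate([1278, 0, 0]) stool();
translate([0, 0, 775]) chair();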